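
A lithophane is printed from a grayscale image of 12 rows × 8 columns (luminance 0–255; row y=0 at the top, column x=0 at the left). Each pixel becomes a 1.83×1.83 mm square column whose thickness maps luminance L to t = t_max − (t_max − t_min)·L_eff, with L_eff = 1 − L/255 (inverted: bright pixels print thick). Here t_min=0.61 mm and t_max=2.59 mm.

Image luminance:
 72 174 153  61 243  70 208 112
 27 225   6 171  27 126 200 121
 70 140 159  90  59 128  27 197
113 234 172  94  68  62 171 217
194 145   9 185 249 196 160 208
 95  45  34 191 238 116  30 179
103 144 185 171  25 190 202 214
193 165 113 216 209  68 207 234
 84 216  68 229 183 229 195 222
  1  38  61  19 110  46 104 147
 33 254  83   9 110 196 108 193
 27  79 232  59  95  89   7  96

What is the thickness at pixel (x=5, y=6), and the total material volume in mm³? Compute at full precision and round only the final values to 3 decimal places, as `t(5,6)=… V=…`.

t(5,6)=2.085 V=521.984

span = t_max - t_min = 2.59 - 0.61 = 1.980
L(5,6) = 190, L_eff = 1 - 190/255 = 0.254902 (inverted)
t(5,6) = 2.59 - 1.980·0.254902 = 2.085
Σt over all 12·8 pixels = 331218/2125 ≈ 155.8672941
V = pitch²·Σt = 1.83²·331218/2125 = 521.984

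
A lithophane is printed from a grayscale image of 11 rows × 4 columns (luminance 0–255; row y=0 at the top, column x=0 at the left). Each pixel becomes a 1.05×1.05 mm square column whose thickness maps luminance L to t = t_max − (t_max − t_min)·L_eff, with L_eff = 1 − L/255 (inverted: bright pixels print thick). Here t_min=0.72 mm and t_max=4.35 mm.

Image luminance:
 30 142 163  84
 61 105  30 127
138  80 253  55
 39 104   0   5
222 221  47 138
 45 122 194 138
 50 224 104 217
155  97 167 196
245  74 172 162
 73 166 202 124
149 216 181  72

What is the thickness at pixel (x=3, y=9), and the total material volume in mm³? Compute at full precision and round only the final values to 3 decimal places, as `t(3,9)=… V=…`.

span = t_max - t_min = 4.35 - 0.72 = 3.630
L(3,9) = 124, L_eff = 1 - 124/255 = 0.513725 (inverted)
t(3,9) = 4.35 - 3.630·0.513725 = 2.485
Σt over all 11·4 pixels = 945549/8500 ≈ 111.2410588
V = pitch²·Σt = 1.05²·945549/8500 = 122.643

t(3,9)=2.485 V=122.643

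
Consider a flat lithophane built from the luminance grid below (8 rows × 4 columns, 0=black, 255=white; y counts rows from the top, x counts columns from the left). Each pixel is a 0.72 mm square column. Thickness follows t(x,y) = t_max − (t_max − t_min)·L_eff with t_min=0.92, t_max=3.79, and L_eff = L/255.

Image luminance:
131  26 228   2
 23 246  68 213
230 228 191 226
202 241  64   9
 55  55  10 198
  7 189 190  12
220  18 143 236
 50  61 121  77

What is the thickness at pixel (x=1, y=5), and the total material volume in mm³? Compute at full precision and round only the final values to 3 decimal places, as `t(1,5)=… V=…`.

t(1,5)=1.663 V=39.708

span = t_max - t_min = 3.79 - 0.92 = 2.870
L(1,5) = 189, L_eff = 189/255 = 0.741176
t(1,5) = 3.79 - 2.870·0.741176 = 1.663
Σt over all 8·4 pixels = 7813/102 ≈ 76.5980392
V = pitch²·Σt = 0.72²·7813/102 = 39.708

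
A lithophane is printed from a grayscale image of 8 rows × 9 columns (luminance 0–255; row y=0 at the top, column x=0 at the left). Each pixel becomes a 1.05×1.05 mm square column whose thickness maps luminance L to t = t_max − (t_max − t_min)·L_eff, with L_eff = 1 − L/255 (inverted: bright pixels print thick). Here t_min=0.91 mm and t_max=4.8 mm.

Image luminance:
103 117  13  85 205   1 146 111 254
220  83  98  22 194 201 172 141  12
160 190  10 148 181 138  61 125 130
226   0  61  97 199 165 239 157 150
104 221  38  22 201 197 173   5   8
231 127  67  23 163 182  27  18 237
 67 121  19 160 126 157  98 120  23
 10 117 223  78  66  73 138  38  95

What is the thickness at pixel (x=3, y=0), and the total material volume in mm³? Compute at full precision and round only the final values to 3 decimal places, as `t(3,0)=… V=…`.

t(3,0)=2.207 V=213.310

span = t_max - t_min = 4.8 - 0.91 = 3.890
L(3,0) = 85, L_eff = 1 - 85/255 = 0.666667 (inverted)
t(3,0) = 4.8 - 3.890·0.666667 = 2.207
Σt over all 8·9 pixels = 411141/2125 ≈ 193.4781176
V = pitch²·Σt = 1.05²·411141/2125 = 213.310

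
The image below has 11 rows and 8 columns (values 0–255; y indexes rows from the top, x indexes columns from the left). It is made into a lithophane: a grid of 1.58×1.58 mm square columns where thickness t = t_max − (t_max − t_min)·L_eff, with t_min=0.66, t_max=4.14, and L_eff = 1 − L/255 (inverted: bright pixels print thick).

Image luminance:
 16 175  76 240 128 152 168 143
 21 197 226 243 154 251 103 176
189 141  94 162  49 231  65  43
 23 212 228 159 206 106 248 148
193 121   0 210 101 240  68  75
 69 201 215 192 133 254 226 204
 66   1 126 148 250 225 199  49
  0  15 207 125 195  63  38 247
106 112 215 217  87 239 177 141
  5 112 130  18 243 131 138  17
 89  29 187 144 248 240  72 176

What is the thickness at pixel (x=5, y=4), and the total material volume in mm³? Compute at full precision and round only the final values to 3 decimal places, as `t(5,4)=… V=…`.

span = t_max - t_min = 4.14 - 0.66 = 3.480
L(5,4) = 240, L_eff = 1 - 240/255 = 0.058824 (inverted)
t(5,4) = 4.14 - 3.480·0.058824 = 3.935
Σt over all 11·8 pixels = 485978/2125 ≈ 228.6955294
V = pitch²·Σt = 1.58²·485978/2125 = 570.916

t(5,4)=3.935 V=570.916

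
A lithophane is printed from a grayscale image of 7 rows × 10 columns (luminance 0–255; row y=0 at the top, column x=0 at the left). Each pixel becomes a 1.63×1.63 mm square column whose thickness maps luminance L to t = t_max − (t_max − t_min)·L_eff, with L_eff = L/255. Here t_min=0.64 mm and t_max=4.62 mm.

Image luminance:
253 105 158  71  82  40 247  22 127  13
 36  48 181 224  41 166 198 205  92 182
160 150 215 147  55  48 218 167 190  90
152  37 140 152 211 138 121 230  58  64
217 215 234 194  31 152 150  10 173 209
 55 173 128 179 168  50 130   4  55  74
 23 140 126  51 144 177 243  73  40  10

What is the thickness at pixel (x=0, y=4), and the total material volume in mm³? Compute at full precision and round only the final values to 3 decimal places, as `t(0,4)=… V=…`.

span = t_max - t_min = 4.62 - 0.64 = 3.980
L(0,4) = 217, L_eff = 217/255 = 0.850980
t(0,4) = 4.62 - 3.980·0.850980 = 1.233
Σt over all 7·10 pixels = 393302/2125 ≈ 185.0832941
V = pitch²·Σt = 1.63²·393302/2125 = 491.748

t(0,4)=1.233 V=491.748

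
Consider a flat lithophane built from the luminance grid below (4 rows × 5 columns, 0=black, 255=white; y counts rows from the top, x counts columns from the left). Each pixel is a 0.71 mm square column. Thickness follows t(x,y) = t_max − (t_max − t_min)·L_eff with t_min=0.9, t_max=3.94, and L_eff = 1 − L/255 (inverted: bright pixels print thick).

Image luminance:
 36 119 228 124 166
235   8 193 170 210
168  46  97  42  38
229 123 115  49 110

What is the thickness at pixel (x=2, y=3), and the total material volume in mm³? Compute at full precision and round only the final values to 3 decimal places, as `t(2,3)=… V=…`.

span = t_max - t_min = 3.94 - 0.9 = 3.040
L(2,3) = 115, L_eff = 1 - 115/255 = 0.549020 (inverted)
t(2,3) = 3.94 - 3.040·0.549020 = 2.271
Σt over all 4·5 pixels = 305206/6375 ≈ 47.8754510
V = pitch²·Σt = 0.71²·305206/6375 = 24.134

t(2,3)=2.271 V=24.134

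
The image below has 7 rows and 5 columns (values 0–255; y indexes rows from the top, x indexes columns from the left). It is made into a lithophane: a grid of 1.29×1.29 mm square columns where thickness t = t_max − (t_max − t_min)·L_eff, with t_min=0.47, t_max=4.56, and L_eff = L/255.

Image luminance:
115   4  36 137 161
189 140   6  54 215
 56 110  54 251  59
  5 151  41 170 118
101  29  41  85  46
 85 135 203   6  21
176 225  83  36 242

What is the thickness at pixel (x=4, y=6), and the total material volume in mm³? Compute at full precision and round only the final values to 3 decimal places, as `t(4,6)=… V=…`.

t(4,6)=0.679 V=169.877

span = t_max - t_min = 4.56 - 0.47 = 4.090
L(4,6) = 242, L_eff = 242/255 = 0.949020
t(4,6) = 4.56 - 4.090·0.949020 = 0.679
Σt over all 7·5 pixels = 1301563/12750 ≈ 102.0833725
V = pitch²·Σt = 1.29²·1301563/12750 = 169.877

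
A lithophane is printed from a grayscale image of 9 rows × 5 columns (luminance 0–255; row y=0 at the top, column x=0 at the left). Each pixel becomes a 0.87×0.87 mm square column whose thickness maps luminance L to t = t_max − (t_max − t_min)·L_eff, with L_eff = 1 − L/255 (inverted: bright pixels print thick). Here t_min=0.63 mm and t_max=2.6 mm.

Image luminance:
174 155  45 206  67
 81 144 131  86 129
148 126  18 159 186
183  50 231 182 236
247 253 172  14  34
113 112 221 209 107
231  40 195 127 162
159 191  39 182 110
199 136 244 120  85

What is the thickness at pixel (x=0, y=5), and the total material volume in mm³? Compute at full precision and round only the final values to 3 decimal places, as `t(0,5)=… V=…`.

span = t_max - t_min = 2.6 - 0.63 = 1.970
L(0,5) = 113, L_eff = 1 - 113/255 = 0.556863 (inverted)
t(0,5) = 2.6 - 1.970·0.556863 = 1.503
Σt over all 9·5 pixels = 497852/6375 ≈ 78.0944314
V = pitch²·Σt = 0.87²·497852/6375 = 59.110

t(0,5)=1.503 V=59.110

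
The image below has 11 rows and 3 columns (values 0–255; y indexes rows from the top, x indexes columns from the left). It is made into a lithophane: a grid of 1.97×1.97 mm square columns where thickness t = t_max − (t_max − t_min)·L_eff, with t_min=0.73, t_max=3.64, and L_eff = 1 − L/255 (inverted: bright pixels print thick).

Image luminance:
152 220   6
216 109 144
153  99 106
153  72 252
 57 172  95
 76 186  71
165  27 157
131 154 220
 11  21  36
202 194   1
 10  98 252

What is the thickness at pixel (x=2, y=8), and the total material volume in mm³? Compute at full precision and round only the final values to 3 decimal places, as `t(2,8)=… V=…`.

t(2,8)=1.141 V=271.440

span = t_max - t_min = 3.64 - 0.73 = 2.910
L(2,8) = 36, L_eff = 1 - 36/255 = 0.858824 (inverted)
t(2,8) = 3.64 - 2.910·0.858824 = 1.141
Σt over all 11·3 pixels = 594511/8500 ≈ 69.9424706
V = pitch²·Σt = 1.97²·594511/8500 = 271.440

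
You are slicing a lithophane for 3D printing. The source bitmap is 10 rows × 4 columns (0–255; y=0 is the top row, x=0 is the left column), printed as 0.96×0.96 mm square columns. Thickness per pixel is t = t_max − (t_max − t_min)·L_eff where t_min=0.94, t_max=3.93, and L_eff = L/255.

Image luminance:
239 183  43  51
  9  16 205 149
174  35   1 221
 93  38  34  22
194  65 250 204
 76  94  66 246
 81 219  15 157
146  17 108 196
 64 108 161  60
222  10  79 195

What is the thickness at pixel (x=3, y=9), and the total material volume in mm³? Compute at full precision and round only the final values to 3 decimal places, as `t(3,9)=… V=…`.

t(3,9)=1.644 V=95.750

span = t_max - t_min = 3.93 - 0.94 = 2.990
L(3,9) = 195, L_eff = 195/255 = 0.764706
t(3,9) = 3.93 - 2.990·0.764706 = 1.644
Σt over all 10·4 pixels = 1324673/12750 ≈ 103.8959216
V = pitch²·Σt = 0.96²·1324673/12750 = 95.750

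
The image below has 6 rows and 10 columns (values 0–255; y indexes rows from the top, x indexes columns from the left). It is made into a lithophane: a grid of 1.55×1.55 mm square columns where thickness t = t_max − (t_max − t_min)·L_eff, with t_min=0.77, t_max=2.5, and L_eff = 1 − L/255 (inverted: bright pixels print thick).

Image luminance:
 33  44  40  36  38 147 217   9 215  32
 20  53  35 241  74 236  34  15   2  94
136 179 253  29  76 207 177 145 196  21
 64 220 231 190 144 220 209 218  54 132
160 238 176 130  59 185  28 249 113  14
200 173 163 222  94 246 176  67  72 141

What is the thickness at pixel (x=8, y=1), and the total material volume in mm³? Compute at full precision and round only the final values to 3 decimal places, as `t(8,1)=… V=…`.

span = t_max - t_min = 2.5 - 0.77 = 1.730
L(8,1) = 2, L_eff = 1 - 2/255 = 0.992157 (inverted)
t(8,1) = 2.5 - 1.730·0.992157 = 0.784
Σt over all 6·10 pixels = 1248353/12750 ≈ 97.9100392
V = pitch²·Σt = 1.55²·1248353/12750 = 235.229

t(8,1)=0.784 V=235.229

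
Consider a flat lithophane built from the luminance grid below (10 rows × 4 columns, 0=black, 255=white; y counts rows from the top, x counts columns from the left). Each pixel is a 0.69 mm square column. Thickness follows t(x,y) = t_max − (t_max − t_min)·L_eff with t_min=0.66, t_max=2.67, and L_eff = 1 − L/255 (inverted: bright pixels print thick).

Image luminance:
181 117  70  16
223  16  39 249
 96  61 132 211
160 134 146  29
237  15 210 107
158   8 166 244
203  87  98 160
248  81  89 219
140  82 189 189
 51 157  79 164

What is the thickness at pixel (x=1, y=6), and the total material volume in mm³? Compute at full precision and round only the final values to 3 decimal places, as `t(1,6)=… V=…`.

t(1,6)=1.346 V=32.312

span = t_max - t_min = 2.67 - 0.66 = 2.010
L(1,6) = 87, L_eff = 1 - 87/255 = 0.658824 (inverted)
t(1,6) = 2.67 - 2.010·0.658824 = 1.346
Σt over all 10·4 pixels = 576887/8500 ≈ 67.8690588
V = pitch²·Σt = 0.69²·576887/8500 = 32.312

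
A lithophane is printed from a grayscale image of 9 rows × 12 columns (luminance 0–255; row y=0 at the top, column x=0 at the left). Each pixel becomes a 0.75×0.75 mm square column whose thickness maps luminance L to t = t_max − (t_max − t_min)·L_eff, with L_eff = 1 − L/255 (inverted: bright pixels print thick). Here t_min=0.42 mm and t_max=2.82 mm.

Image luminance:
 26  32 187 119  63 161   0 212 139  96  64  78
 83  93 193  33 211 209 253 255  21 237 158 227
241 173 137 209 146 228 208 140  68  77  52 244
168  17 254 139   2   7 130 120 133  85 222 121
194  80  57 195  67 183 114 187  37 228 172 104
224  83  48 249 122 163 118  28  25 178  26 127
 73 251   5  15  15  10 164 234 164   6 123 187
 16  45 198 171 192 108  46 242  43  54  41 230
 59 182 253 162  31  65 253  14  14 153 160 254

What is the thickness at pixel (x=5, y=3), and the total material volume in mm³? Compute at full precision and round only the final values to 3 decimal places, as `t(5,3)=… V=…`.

span = t_max - t_min = 2.82 - 0.42 = 2.400
L(5,3) = 7, L_eff = 1 - 7/255 = 0.972549 (inverted)
t(5,3) = 2.82 - 2.400·0.972549 = 0.486
Σt over all 9·12 pixels = 14826/85 ≈ 174.4235294
V = pitch²·Σt = 0.75²·14826/85 = 98.113

t(5,3)=0.486 V=98.113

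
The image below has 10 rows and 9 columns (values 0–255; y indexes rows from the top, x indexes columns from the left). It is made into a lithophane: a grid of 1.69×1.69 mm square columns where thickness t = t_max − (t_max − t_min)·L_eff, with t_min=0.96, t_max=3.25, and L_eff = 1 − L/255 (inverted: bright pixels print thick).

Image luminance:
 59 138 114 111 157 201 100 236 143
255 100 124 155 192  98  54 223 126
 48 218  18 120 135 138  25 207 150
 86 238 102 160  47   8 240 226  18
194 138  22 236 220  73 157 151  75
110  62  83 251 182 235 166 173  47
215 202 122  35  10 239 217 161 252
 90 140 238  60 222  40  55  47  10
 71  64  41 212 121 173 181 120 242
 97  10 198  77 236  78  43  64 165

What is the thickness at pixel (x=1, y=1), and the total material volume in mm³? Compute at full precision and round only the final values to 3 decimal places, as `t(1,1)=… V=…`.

span = t_max - t_min = 3.25 - 0.96 = 2.290
L(1,1) = 100, L_eff = 1 - 100/255 = 0.607843 (inverted)
t(1,1) = 3.25 - 2.290·0.607843 = 1.858
Σt over all 10·9 pixels = 4926697/25500 ≈ 193.2038039
V = pitch²·Σt = 1.69²·4926697/25500 = 551.809

t(1,1)=1.858 V=551.809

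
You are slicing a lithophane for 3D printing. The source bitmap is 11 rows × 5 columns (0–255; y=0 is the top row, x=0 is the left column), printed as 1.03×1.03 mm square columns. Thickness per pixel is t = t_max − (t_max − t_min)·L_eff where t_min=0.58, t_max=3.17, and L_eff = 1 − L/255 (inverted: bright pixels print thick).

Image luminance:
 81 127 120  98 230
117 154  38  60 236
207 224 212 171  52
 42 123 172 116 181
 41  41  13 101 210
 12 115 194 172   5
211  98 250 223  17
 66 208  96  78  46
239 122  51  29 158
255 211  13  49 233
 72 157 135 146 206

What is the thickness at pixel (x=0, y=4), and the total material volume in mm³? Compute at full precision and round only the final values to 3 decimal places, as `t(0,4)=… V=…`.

t(0,4)=0.996 V=109.637

span = t_max - t_min = 3.17 - 0.58 = 2.590
L(0,4) = 41, L_eff = 1 - 41/255 = 0.839216 (inverted)
t(0,4) = 3.17 - 2.590·0.839216 = 0.996
Σt over all 11·5 pixels = 658814/6375 ≈ 103.3433725
V = pitch²·Σt = 1.03²·658814/6375 = 109.637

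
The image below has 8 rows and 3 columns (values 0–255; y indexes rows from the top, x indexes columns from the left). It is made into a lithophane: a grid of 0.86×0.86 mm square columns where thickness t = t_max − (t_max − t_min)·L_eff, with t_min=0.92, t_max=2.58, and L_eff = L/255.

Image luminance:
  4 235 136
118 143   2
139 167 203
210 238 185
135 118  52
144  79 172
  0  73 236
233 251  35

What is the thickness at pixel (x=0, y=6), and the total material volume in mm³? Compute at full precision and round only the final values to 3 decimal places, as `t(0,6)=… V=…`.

t(0,6)=2.580 V=29.869

span = t_max - t_min = 2.58 - 0.92 = 1.660
L(0,6) = 0, L_eff = 0/255 = 0.000000
t(0,6) = 2.58 - 1.660·0.000000 = 2.580
Σt over all 8·3 pixels = 257458/6375 ≈ 40.3855686
V = pitch²·Σt = 0.86²·257458/6375 = 29.869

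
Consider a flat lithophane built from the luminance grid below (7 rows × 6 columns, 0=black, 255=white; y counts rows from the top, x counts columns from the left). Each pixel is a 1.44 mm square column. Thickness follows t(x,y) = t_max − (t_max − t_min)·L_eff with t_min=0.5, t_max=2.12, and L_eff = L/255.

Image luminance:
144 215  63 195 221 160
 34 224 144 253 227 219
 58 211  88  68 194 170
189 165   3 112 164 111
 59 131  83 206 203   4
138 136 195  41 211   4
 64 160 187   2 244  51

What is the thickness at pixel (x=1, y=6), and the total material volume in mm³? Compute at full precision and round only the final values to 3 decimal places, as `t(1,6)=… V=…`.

t(1,6)=1.104 V=108.873

span = t_max - t_min = 2.12 - 0.5 = 1.620
L(1,6) = 160, L_eff = 160/255 = 0.627451
t(1,6) = 2.12 - 1.620·0.627451 = 1.104
Σt over all 7·6 pixels = 223143/4250 ≈ 52.5042353
V = pitch²·Σt = 1.44²·223143/4250 = 108.873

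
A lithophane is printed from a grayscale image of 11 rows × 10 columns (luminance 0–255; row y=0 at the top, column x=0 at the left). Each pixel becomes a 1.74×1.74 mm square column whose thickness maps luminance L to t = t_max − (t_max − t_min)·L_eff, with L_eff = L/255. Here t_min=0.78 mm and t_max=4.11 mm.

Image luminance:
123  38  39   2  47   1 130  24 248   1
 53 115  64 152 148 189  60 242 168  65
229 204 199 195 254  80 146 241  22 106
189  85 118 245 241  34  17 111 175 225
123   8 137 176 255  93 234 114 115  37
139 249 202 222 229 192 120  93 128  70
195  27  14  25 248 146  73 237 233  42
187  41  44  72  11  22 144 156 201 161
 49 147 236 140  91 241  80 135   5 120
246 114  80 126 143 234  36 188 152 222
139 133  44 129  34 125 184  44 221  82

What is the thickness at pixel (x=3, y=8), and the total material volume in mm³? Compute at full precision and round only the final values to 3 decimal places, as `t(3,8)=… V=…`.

t(3,8)=2.282 V=808.936

span = t_max - t_min = 4.11 - 0.78 = 3.330
L(3,8) = 140, L_eff = 140/255 = 0.549020
t(3,8) = 4.11 - 3.330·0.549020 = 2.282
Σt over all 11·10 pixels = 227109/850 ≈ 267.1870588
V = pitch²·Σt = 1.74²·227109/850 = 808.936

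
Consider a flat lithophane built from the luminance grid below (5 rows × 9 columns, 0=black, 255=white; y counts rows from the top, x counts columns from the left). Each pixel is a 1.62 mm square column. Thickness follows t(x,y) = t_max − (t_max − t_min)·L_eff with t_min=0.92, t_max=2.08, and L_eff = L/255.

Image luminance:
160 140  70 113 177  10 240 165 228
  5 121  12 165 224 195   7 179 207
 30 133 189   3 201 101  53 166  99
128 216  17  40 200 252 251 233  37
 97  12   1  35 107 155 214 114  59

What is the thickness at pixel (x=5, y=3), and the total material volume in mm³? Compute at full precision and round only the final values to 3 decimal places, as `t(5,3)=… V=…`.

t(5,3)=0.934 V=179.254

span = t_max - t_min = 2.08 - 0.92 = 1.160
L(5,3) = 252, L_eff = 252/255 = 0.988235
t(5,3) = 2.08 - 1.160·0.988235 = 0.934
Σt over all 5·9 pixels = 435431/6375 ≈ 68.3029020
V = pitch²·Σt = 1.62²·435431/6375 = 179.254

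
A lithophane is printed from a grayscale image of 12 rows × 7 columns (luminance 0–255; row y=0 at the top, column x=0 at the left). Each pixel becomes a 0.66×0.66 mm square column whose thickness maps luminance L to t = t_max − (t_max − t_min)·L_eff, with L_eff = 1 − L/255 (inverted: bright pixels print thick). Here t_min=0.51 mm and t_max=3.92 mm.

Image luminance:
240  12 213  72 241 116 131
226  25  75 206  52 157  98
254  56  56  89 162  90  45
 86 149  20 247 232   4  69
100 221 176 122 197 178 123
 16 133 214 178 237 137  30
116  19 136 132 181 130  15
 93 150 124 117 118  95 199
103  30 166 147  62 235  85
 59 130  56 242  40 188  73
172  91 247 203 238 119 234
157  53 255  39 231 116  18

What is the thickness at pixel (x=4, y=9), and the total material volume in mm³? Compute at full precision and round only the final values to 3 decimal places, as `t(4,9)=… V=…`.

t(4,9)=1.045 V=82.149

span = t_max - t_min = 3.92 - 0.51 = 3.410
L(4,9) = 40, L_eff = 1 - 40/255 = 0.843137 (inverted)
t(4,9) = 3.92 - 3.410·0.843137 = 1.045
Σt over all 12·7 pixels = 1602993/8500 ≈ 188.5874118
V = pitch²·Σt = 0.66²·1602993/8500 = 82.149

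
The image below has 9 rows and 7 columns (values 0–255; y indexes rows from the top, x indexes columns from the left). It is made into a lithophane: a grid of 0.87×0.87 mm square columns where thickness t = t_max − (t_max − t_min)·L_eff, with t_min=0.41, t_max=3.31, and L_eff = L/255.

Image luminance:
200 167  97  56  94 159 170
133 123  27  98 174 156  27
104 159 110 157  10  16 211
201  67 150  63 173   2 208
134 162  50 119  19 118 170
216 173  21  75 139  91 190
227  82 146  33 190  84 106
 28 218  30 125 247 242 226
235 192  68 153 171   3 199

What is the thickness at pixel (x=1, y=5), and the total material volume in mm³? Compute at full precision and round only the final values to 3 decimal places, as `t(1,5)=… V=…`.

t(1,5)=1.343 V=89.025

span = t_max - t_min = 3.31 - 0.41 = 2.900
L(1,5) = 173, L_eff = 173/255 = 0.678431
t(1,5) = 3.31 - 2.900·0.678431 = 1.343
Σt over all 9·7 pixels = 599851/5100 ≈ 117.6178431
V = pitch²·Σt = 0.87²·599851/5100 = 89.025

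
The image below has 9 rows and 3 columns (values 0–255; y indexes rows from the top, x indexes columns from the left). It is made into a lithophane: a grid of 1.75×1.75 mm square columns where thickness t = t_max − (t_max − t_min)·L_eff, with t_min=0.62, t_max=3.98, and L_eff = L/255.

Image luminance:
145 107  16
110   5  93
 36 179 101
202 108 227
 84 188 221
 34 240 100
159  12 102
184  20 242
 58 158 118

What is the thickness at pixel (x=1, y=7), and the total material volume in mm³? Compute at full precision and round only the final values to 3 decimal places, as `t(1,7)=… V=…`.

span = t_max - t_min = 3.98 - 0.62 = 3.360
L(1,7) = 20, L_eff = 20/255 = 0.078431
t(1,7) = 3.98 - 3.360·0.078431 = 3.716
Σt over all 9·3 pixels = 274761/4250 ≈ 64.6496471
V = pitch²·Σt = 1.75²·274761/4250 = 197.990

t(1,7)=3.716 V=197.990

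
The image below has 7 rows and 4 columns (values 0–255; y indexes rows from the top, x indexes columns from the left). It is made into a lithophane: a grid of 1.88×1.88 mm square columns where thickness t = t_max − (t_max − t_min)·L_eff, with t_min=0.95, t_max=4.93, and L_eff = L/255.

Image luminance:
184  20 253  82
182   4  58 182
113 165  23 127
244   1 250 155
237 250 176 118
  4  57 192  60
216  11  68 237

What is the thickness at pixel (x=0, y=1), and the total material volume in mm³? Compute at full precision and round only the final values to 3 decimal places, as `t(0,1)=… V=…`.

span = t_max - t_min = 4.93 - 0.95 = 3.980
L(0,1) = 182, L_eff = 182/255 = 0.713725
t(0,1) = 4.93 - 3.980·0.713725 = 2.089
Σt over all 7·4 pixels = 343293/4250 ≈ 80.7748235
V = pitch²·Σt = 1.88²·343293/4250 = 285.491

t(0,1)=2.089 V=285.491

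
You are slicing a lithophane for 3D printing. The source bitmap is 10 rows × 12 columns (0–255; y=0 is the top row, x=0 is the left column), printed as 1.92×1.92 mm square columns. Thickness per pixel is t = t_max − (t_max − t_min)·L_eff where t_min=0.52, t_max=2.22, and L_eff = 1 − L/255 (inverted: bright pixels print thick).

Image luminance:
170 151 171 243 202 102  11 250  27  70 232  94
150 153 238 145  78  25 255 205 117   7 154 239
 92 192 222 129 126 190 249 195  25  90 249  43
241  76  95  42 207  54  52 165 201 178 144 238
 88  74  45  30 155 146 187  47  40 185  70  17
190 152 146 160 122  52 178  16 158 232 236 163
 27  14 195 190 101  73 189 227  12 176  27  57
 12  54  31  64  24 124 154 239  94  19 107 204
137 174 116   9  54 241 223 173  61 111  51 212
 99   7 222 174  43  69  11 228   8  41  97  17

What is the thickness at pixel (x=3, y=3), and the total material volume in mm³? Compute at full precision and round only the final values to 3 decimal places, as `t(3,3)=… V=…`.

span = t_max - t_min = 2.22 - 0.52 = 1.700
L(3,3) = 42, L_eff = 1 - 42/255 = 0.835294 (inverted)
t(3,3) = 2.22 - 1.700·0.835294 = 0.800
Σt over all 10·12 pixels = 161.5
V = pitch²·Σt = 1.92²·161.5 = 595.354

t(3,3)=0.800 V=595.354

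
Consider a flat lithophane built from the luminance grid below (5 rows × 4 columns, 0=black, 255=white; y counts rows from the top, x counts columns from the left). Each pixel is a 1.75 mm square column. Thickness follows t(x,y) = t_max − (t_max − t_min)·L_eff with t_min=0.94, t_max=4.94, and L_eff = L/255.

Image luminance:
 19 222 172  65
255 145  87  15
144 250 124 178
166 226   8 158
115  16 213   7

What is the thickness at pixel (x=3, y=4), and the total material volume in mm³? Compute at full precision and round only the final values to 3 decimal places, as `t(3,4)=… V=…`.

t(3,4)=4.830 V=178.394

span = t_max - t_min = 4.94 - 0.94 = 4.000
L(3,4) = 7, L_eff = 7/255 = 0.027451
t(3,4) = 4.94 - 4.000·0.027451 = 4.830
Σt over all 5·4 pixels = 14854/255 ≈ 58.2509804
V = pitch²·Σt = 1.75²·14854/255 = 178.394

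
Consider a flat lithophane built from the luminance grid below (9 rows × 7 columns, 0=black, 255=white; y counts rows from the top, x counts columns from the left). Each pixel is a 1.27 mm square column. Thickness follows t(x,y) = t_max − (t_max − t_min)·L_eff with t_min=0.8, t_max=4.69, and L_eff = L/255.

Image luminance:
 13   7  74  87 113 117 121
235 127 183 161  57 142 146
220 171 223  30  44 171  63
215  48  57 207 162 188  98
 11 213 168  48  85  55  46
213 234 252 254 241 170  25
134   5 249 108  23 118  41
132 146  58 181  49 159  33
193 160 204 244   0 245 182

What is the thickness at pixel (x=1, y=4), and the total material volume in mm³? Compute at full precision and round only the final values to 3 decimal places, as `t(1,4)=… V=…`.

t(1,4)=1.441 V=275.814

span = t_max - t_min = 4.69 - 0.8 = 3.890
L(1,4) = 213, L_eff = 213/255 = 0.835294
t(1,4) = 4.69 - 3.890·0.835294 = 1.441
Σt over all 9·7 pixels = 2180317/12750 ≈ 171.0052549
V = pitch²·Σt = 1.27²·2180317/12750 = 275.814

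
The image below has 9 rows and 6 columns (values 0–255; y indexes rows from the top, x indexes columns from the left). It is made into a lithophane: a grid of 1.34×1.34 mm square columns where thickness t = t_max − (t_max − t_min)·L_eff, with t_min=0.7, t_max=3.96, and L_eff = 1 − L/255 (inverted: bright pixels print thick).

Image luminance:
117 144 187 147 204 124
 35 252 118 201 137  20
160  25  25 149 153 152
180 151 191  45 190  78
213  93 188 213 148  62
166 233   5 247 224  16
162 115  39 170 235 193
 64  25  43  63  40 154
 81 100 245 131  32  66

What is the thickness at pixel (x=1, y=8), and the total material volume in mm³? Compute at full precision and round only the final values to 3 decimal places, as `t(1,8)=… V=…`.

span = t_max - t_min = 3.96 - 0.7 = 3.260
L(1,8) = 100, L_eff = 1 - 100/255 = 0.607843 (inverted)
t(1,8) = 3.96 - 3.260·0.607843 = 1.978
Σt over all 9·6 pixels = 538321/4250 ≈ 126.6637647
V = pitch²·Σt = 1.34²·538321/4250 = 227.437

t(1,8)=1.978 V=227.437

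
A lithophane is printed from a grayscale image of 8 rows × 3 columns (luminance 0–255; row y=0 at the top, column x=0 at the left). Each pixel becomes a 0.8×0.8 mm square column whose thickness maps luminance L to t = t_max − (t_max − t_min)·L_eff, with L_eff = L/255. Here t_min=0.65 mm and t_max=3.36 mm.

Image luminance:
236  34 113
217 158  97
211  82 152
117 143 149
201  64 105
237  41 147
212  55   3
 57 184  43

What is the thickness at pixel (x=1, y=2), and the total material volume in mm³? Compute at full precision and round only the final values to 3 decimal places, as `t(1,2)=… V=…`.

t(1,2)=2.489 V=30.810

span = t_max - t_min = 3.36 - 0.65 = 2.710
L(1,2) = 82, L_eff = 82/255 = 0.321569
t(1,2) = 3.36 - 2.710·0.321569 = 2.489
Σt over all 8·3 pixels = 613801/12750 ≈ 48.1412549
V = pitch²·Σt = 0.8²·613801/12750 = 30.810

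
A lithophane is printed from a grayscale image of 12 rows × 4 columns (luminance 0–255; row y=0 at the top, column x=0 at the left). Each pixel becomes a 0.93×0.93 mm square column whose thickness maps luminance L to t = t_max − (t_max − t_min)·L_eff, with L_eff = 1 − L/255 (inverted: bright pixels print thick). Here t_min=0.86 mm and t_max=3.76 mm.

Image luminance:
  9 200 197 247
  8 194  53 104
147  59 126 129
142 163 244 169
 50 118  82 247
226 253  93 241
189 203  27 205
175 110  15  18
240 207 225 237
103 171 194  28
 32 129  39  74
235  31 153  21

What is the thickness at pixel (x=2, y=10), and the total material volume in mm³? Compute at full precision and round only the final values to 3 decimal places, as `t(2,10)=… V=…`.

span = t_max - t_min = 3.76 - 0.86 = 2.900
L(2,10) = 39, L_eff = 1 - 39/255 = 0.847059 (inverted)
t(2,10) = 3.76 - 2.900·0.847059 = 1.304
Σt over all 12·4 pixels = 8693/75 ≈ 115.9066667
V = pitch²·Σt = 0.93²·8693/75 = 100.248

t(2,10)=1.304 V=100.248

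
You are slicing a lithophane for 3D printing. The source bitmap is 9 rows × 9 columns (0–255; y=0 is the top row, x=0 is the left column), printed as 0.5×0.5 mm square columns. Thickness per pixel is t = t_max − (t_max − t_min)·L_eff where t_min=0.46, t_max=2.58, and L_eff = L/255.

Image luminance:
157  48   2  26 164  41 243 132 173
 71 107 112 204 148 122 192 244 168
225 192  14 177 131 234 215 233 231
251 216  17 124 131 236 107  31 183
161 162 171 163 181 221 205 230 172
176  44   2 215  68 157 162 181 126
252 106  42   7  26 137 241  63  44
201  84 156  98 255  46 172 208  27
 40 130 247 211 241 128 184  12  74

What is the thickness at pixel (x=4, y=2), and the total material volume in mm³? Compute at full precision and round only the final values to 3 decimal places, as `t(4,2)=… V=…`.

t(4,2)=1.491 V=28.279

span = t_max - t_min = 2.58 - 0.46 = 2.120
L(4,2) = 131, L_eff = 131/255 = 0.513725
t(4,2) = 2.58 - 2.120·0.513725 = 1.491
Σt over all 9·9 pixels = 1442209/12750 ≈ 113.1144314
V = pitch²·Σt = 0.5²·1442209/12750 = 28.279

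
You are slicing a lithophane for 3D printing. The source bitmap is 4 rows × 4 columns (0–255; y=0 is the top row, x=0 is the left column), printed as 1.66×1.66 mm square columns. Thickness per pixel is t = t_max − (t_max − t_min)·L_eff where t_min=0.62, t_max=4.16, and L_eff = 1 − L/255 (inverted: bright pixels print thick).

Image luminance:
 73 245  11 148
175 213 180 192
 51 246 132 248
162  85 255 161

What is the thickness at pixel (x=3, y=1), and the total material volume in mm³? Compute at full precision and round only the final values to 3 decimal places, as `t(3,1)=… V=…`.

span = t_max - t_min = 4.16 - 0.62 = 3.540
L(3,1) = 192, L_eff = 1 - 192/255 = 0.247059 (inverted)
t(3,1) = 4.16 - 3.540·0.247059 = 3.285
Σt over all 4·4 pixels = 194203/4250 ≈ 45.6948235
V = pitch²·Σt = 1.66²·194203/4250 = 125.917

t(3,1)=3.285 V=125.917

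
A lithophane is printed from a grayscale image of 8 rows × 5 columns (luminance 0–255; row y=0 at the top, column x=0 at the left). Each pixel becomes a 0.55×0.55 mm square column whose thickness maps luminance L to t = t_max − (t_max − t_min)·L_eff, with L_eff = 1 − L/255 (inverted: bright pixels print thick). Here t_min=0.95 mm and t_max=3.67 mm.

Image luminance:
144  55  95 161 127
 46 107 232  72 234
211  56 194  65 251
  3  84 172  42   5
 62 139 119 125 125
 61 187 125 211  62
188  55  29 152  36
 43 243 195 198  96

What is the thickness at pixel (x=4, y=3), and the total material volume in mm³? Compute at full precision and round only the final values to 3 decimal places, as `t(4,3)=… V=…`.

t(4,3)=1.003 V=27.006

span = t_max - t_min = 3.67 - 0.95 = 2.720
L(4,3) = 5, L_eff = 1 - 5/255 = 0.980392 (inverted)
t(4,3) = 3.67 - 2.720·0.980392 = 1.003
Σt over all 8·5 pixels = 33478/375 ≈ 89.2746667
V = pitch²·Σt = 0.55²·33478/375 = 27.006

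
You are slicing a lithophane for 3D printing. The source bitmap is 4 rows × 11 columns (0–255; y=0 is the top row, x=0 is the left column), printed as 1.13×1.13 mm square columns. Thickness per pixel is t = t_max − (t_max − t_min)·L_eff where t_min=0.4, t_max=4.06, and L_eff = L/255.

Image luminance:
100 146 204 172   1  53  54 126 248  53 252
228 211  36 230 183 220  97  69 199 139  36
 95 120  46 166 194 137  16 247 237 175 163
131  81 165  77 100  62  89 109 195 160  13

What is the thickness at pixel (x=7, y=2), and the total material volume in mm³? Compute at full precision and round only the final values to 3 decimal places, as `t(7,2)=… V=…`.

t(7,2)=0.515 V=121.166

span = t_max - t_min = 4.06 - 0.4 = 3.660
L(7,2) = 247, L_eff = 247/255 = 0.968627
t(7,2) = 4.06 - 3.660·0.968627 = 0.515
Σt over all 4·11 pixels = 80657/850 ≈ 94.8905882
V = pitch²·Σt = 1.13²·80657/850 = 121.166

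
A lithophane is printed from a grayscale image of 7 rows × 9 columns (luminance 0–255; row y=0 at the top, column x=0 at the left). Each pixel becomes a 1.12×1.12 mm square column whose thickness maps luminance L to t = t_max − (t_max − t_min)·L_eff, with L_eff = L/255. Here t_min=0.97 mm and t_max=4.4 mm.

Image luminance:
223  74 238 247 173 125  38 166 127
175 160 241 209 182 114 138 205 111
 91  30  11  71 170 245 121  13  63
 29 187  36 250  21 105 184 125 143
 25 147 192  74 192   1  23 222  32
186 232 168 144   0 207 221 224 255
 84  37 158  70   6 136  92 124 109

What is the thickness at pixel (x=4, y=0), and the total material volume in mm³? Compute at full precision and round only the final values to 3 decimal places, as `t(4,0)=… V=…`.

t(4,0)=2.073 V=209.328

span = t_max - t_min = 4.4 - 0.97 = 3.430
L(4,0) = 173, L_eff = 173/255 = 0.678431
t(4,0) = 4.4 - 3.430·0.678431 = 2.073
Σt over all 7·9 pixels = 709219/4250 ≈ 166.8750588
V = pitch²·Σt = 1.12²·709219/4250 = 209.328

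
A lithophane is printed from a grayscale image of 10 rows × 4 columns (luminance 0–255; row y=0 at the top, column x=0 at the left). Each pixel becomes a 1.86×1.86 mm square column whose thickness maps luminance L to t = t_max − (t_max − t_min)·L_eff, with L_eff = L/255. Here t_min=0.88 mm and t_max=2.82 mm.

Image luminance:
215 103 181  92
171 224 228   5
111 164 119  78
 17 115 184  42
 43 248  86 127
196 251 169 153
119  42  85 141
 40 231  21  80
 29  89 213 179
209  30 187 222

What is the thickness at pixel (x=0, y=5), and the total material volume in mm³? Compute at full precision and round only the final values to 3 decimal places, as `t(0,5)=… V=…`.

t(0,5)=1.329 V=252.352

span = t_max - t_min = 2.82 - 0.88 = 1.940
L(0,5) = 196, L_eff = 196/255 = 0.768627
t(0,5) = 2.82 - 1.940·0.768627 = 1.329
Σt over all 10·4 pixels = 930017/12750 ≈ 72.9425098
V = pitch²·Σt = 1.86²·930017/12750 = 252.352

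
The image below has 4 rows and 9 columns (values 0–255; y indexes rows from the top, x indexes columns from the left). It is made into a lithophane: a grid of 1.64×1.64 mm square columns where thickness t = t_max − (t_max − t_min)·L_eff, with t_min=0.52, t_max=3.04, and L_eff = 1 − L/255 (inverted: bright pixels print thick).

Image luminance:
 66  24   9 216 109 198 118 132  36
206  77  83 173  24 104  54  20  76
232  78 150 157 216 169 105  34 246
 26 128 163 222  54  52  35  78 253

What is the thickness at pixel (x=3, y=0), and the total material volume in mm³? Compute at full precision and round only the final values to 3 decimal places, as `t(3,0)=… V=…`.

t(3,0)=2.655 V=159.937

span = t_max - t_min = 3.04 - 0.52 = 2.520
L(3,0) = 216, L_eff = 1 - 216/255 = 0.152941 (inverted)
t(3,0) = 3.04 - 2.520·0.152941 = 2.655
Σt over all 4·9 pixels = 126363/2125 ≈ 59.4649412
V = pitch²·Σt = 1.64²·126363/2125 = 159.937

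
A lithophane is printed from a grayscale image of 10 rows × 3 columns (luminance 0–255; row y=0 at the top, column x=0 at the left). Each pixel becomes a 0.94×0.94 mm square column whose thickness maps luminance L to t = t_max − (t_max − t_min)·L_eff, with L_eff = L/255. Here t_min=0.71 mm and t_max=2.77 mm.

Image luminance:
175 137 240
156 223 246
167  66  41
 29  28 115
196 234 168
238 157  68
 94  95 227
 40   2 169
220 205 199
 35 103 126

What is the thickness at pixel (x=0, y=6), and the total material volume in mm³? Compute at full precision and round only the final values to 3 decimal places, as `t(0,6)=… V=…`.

span = t_max - t_min = 2.77 - 0.71 = 2.060
L(0,6) = 94, L_eff = 94/255 = 0.368627
t(0,6) = 2.77 - 2.060·0.368627 = 2.011
Σt over all 10·3 pixels = 18442/375 ≈ 49.1786667
V = pitch²·Σt = 0.94²·18442/375 = 43.454

t(0,6)=2.011 V=43.454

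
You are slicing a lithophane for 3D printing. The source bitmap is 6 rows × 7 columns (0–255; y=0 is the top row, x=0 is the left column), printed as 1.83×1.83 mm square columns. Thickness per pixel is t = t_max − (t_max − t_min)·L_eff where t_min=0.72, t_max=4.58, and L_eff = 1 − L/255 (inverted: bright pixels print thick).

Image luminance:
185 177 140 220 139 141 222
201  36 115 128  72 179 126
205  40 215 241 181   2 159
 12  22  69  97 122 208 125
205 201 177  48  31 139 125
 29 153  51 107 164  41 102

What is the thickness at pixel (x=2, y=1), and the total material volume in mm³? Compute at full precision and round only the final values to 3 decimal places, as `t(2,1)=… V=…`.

t(2,1)=2.461 V=372.580

span = t_max - t_min = 4.58 - 0.72 = 3.860
L(2,1) = 115, L_eff = 1 - 115/255 = 0.549020 (inverted)
t(2,1) = 4.58 - 3.860·0.549020 = 2.461
Σt over all 6·7 pixels = 236416/2125 ≈ 111.2545882
V = pitch²·Σt = 1.83²·236416/2125 = 372.580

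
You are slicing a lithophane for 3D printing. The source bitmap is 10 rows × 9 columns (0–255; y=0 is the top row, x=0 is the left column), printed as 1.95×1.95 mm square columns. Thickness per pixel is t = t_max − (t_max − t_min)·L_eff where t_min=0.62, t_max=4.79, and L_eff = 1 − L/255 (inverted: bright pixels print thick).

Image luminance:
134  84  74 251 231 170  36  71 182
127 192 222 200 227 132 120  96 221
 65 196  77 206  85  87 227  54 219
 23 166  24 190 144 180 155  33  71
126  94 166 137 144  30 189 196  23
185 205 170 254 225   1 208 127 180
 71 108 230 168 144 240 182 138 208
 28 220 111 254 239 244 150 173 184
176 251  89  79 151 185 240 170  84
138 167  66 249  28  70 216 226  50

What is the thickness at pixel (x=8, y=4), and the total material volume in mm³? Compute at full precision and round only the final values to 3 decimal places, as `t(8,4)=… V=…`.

t(8,4)=0.996 V=1042.870

span = t_max - t_min = 4.79 - 0.62 = 4.170
L(8,4) = 23, L_eff = 1 - 23/255 = 0.909804 (inverted)
t(8,4) = 4.79 - 4.170·0.909804 = 0.996
Σt over all 10·9 pixels = 2331201/8500 ≈ 274.2589412
V = pitch²·Σt = 1.95²·2331201/8500 = 1042.870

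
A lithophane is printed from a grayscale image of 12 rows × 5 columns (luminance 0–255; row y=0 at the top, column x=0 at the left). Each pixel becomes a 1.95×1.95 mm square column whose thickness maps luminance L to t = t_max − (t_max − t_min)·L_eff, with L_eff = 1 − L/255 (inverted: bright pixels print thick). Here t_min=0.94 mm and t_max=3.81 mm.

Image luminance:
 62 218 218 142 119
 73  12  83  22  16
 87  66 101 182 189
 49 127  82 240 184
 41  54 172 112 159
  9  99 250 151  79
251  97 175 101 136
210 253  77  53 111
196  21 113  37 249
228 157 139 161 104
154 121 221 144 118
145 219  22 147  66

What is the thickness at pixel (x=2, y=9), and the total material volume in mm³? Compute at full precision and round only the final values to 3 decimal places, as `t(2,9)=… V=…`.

t(2,9)=2.504 V=540.744

span = t_max - t_min = 3.81 - 0.94 = 2.870
L(2,9) = 139, L_eff = 1 - 139/255 = 0.454902 (inverted)
t(2,9) = 3.81 - 2.870·0.454902 = 2.504
Σt over all 12·5 pixels = 906572/6375 ≈ 142.2073725
V = pitch²·Σt = 1.95²·906572/6375 = 540.744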